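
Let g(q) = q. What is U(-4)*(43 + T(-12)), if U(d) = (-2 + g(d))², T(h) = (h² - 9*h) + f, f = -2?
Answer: 10548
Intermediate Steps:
T(h) = -2 + h² - 9*h (T(h) = (h² - 9*h) - 2 = -2 + h² - 9*h)
U(d) = (-2 + d)²
U(-4)*(43 + T(-12)) = (-2 - 4)²*(43 + (-2 + (-12)² - 9*(-12))) = (-6)²*(43 + (-2 + 144 + 108)) = 36*(43 + 250) = 36*293 = 10548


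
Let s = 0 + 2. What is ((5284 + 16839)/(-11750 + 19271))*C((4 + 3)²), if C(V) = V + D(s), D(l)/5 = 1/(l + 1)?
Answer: 3362696/22563 ≈ 149.04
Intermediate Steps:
s = 2
D(l) = 5/(1 + l) (D(l) = 5/(l + 1) = 5/(1 + l))
C(V) = 5/3 + V (C(V) = V + 5/(1 + 2) = V + 5/3 = 5/3 + V)
((5284 + 16839)/(-11750 + 19271))*C((4 + 3)²) = ((5284 + 16839)/(-11750 + 19271))*(5/3 + (4 + 3)²) = (22123/7521)*(5/3 + 7²) = (22123*(1/7521))*(5/3 + 49) = (22123/7521)*(152/3) = 3362696/22563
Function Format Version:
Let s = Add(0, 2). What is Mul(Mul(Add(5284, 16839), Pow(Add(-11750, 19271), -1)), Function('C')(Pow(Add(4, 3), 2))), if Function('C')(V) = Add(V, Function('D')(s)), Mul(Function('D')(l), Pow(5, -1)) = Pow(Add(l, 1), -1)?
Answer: Rational(3362696, 22563) ≈ 149.04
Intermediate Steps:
s = 2
Function('D')(l) = Mul(5, Pow(Add(1, l), -1)) (Function('D')(l) = Mul(5, Pow(Add(l, 1), -1)) = Mul(5, Pow(Add(1, l), -1)))
Function('C')(V) = Add(Rational(5, 3), V) (Function('C')(V) = Add(V, Mul(5, Pow(Add(1, 2), -1))) = Add(V, Mul(5, Pow(3, -1))) = Add(V, Mul(5, Rational(1, 3))) = Add(V, Rational(5, 3)) = Add(Rational(5, 3), V))
Mul(Mul(Add(5284, 16839), Pow(Add(-11750, 19271), -1)), Function('C')(Pow(Add(4, 3), 2))) = Mul(Mul(Add(5284, 16839), Pow(Add(-11750, 19271), -1)), Add(Rational(5, 3), Pow(Add(4, 3), 2))) = Mul(Mul(22123, Pow(7521, -1)), Add(Rational(5, 3), Pow(7, 2))) = Mul(Mul(22123, Rational(1, 7521)), Add(Rational(5, 3), 49)) = Mul(Rational(22123, 7521), Rational(152, 3)) = Rational(3362696, 22563)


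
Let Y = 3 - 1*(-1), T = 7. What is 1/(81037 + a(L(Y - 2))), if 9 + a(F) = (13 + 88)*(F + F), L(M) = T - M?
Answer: 1/82038 ≈ 1.2189e-5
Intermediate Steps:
Y = 4 (Y = 3 + 1 = 4)
L(M) = 7 - M
a(F) = -9 + 202*F (a(F) = -9 + (13 + 88)*(F + F) = -9 + 101*(2*F) = -9 + 202*F)
1/(81037 + a(L(Y - 2))) = 1/(81037 + (-9 + 202*(7 - (4 - 2)))) = 1/(81037 + (-9 + 202*(7 - 1*2))) = 1/(81037 + (-9 + 202*(7 - 2))) = 1/(81037 + (-9 + 202*5)) = 1/(81037 + (-9 + 1010)) = 1/(81037 + 1001) = 1/82038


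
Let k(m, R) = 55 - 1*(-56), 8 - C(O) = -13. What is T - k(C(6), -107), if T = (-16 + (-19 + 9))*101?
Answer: -2737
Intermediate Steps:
C(O) = 21 (C(O) = 8 - 1*(-13) = 8 + 13 = 21)
k(m, R) = 111 (k(m, R) = 55 + 56 = 111)
T = -2626 (T = (-16 - 10)*101 = -26*101 = -2626)
T - k(C(6), -107) = -2626 - 1*111 = -2626 - 111 = -2737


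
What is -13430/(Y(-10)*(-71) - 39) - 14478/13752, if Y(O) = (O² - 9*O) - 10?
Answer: -16743/3264572 ≈ -0.0051287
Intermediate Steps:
Y(O) = -10 + O² - 9*O
-13430/(Y(-10)*(-71) - 39) - 14478/13752 = -13430/((-10 + (-10)² - 9*(-10))*(-71) - 39) - 14478/13752 = -13430/((-10 + 100 + 90)*(-71) - 39) - 14478*1/13752 = -13430/(180*(-71) - 39) - 2413/2292 = -13430/(-12780 - 39) - 2413/2292 = -13430/(-12819) - 2413/2292 = -13430*(-1/12819) - 2413/2292 = 13430/12819 - 2413/2292 = -16743/3264572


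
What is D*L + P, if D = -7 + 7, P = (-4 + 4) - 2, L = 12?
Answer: -2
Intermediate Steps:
P = -2 (P = 0 - 2 = -2)
D = 0
D*L + P = 0*12 - 2 = 0 - 2 = -2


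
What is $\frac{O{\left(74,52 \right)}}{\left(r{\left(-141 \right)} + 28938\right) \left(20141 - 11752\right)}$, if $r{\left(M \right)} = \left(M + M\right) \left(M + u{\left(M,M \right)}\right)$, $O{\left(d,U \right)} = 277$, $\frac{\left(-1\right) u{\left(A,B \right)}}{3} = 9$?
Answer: $\frac{277}{640198146} \approx 4.3268 \cdot 10^{-7}$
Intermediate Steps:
$u{\left(A,B \right)} = -27$ ($u{\left(A,B \right)} = \left(-3\right) 9 = -27$)
$r{\left(M \right)} = 2 M \left(-27 + M\right)$ ($r{\left(M \right)} = \left(M + M\right) \left(M - 27\right) = 2 M \left(-27 + M\right)$)
$\frac{O{\left(74,52 \right)}}{\left(r{\left(-141 \right)} + 28938\right) \left(20141 - 11752\right)} = \frac{277}{\left(2 \left(-141\right) \left(-27 - 141\right) + 28938\right) \left(20141 - 11752\right)} = \frac{277}{\left(2 \left(-141\right) \left(-168\right) + 28938\right) 8389} = \frac{277}{\left(47376 + 28938\right) 8389} = \frac{277}{76314 \cdot 8389} = \frac{277}{640198146}$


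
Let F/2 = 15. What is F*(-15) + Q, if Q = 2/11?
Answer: -4948/11 ≈ -449.82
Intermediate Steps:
Q = 2/11 (Q = 2*(1/11) = 2/11 ≈ 0.18182)
F = 30 (F = 2*15 = 30)
F*(-15) + Q = 30*(-15) + 2/11 = -450 + 2/11 = -4948/11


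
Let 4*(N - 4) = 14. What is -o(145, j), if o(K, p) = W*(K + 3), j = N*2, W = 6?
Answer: -888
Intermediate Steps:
N = 15/2 (N = 4 + (1/4)*14 = 4 + 7/2 = 15/2 ≈ 7.5000)
j = 15 (j = (15/2)*2 = 15)
o(K, p) = 18 + 6*K (o(K, p) = 6*(K + 3) = 6*(3 + K) = 18 + 6*K)
-o(145, j) = -(18 + 6*145) = -(18 + 870) = -1*888 = -888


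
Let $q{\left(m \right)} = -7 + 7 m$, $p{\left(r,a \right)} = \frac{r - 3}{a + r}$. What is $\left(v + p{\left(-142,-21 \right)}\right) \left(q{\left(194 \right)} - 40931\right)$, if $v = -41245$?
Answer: $\frac{266088028200}{163} \approx 1.6324 \cdot 10^{9}$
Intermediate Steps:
$p{\left(r,a \right)} = \frac{-3 + r}{a + r}$
$\left(v + p{\left(-142,-21 \right)}\right) \left(q{\left(194 \right)} - 40931\right) = \left(-41245 + \frac{-3 - 142}{-21 - 142}\right) \left(\left(-7 + 7 \cdot 194\right) - 40931\right) = \left(-41245 + \frac{1}{-163} \left(-145\right)\right) \left(\left(-7 + 1358\right) - 40931\right) = \left(-41245 - - \frac{145}{163}\right) \left(1351 - 40931\right) = \left(-41245 + \frac{145}{163}\right) \left(-39580\right) = \left(- \frac{6722790}{163}\right) \left(-39580\right) = \frac{266088028200}{163}$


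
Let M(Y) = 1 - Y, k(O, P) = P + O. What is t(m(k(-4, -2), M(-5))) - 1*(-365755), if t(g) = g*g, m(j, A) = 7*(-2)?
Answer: 365951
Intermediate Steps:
k(O, P) = O + P
m(j, A) = -14
t(g) = g²
t(m(k(-4, -2), M(-5))) - 1*(-365755) = (-14)² - 1*(-365755) = 196 + 365755 = 365951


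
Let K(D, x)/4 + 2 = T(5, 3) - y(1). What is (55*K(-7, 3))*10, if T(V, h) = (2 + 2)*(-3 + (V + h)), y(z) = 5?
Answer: 28600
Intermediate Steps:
T(V, h) = -12 + 4*V + 4*h (T(V, h) = 4*(-3 + V + h) = -12 + 4*V + 4*h)
K(D, x) = 52 (K(D, x) = -8 + 4*((-12 + 4*5 + 4*3) - 1*5) = -8 + 4*((-12 + 20 + 12) - 5) = -8 + 4*(20 - 5) = -8 + 4*15 = -8 + 60 = 52)
(55*K(-7, 3))*10 = (55*52)*10 = 2860*10 = 28600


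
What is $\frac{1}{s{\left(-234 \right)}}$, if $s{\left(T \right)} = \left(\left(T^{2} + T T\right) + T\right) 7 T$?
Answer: $- \frac{1}{178997364} \approx -5.5867 \cdot 10^{-9}$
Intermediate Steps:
$s{\left(T \right)} = T \left(7 T + 14 T^{2}\right)$ ($s{\left(T \right)} = \left(\left(T^{2} + T^{2}\right) + T\right) 7 T = \left(2 T^{2} + T\right) 7 T = \left(T + 2 T^{2}\right) 7 T = \left(7 T + 14 T^{2}\right) T = T \left(7 T + 14 T^{2}\right)$)
$\frac{1}{s{\left(-234 \right)}} = \frac{1}{\left(-234\right)^{2} \left(7 + 14 \left(-234\right)\right)} = \frac{1}{54756 \left(7 - 3276\right)} = \frac{1}{54756 \left(-3269\right)} = \frac{1}{-178997364} = - \frac{1}{178997364}$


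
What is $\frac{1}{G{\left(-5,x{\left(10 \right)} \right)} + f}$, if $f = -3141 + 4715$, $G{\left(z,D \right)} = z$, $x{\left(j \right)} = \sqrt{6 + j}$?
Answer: $\frac{1}{1569} \approx 0.00063735$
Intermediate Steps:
$f = 1574$
$\frac{1}{G{\left(-5,x{\left(10 \right)} \right)} + f} = \frac{1}{-5 + 1574} = \frac{1}{1569}$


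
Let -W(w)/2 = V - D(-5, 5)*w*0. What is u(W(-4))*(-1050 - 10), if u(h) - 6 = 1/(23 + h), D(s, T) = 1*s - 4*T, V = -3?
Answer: -185500/29 ≈ -6396.6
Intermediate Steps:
D(s, T) = s - 4*T
W(w) = 6 (W(w) = -2*(-3 - (-5 - 4*5)*w*0) = -2*(-3 - (-5 - 20)*w*0) = -2*(-3 - (-25*w)*0) = -2*(-3 - 1*0) = -2*(-3 + 0) = -2*(-3) = 6)
u(h) = 6 + 1/(23 + h)
u(W(-4))*(-1050 - 10) = ((139 + 6*6)/(23 + 6))*(-1050 - 10) = ((139 + 36)/29)*(-1060) = ((1/29)*175)*(-1060) = (175/29)*(-1060) = -185500/29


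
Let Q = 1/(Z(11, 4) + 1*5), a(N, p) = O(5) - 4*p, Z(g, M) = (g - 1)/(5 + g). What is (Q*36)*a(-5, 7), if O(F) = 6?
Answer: -704/5 ≈ -140.80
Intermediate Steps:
Z(g, M) = (-1 + g)/(5 + g)
a(N, p) = 6 - 4*p
Q = 8/45 (Q = 1/((-1 + 11)/(5 + 11) + 1*5) = 1/(10/16 + 5) = 1/((1/16)*10 + 5) = 1/(5/8 + 5) = 1/(45/8) = 8/45 ≈ 0.17778)
(Q*36)*a(-5, 7) = ((8/45)*36)*(6 - 4*7) = 32*(6 - 28)/5 = (32/5)*(-22) = -704/5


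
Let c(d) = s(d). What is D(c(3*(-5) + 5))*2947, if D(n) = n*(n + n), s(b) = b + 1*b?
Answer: 2357600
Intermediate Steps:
s(b) = 2*b (s(b) = b + b = 2*b)
c(d) = 2*d
D(n) = 2*n**2 (D(n) = n*(2*n) = 2*n**2)
D(c(3*(-5) + 5))*2947 = (2*(2*(3*(-5) + 5))**2)*2947 = (2*(2*(-15 + 5))**2)*2947 = (2*(2*(-10))**2)*2947 = (2*(-20)**2)*2947 = (2*400)*2947 = 800*2947 = 2357600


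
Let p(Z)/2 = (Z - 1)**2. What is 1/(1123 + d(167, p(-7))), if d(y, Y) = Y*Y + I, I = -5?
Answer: 1/17502 ≈ 5.7136e-5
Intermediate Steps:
p(Z) = 2*(-1 + Z)**2 (p(Z) = 2*(Z - 1)**2 = 2*(-1 + Z)**2)
d(y, Y) = -5 + Y**2 (d(y, Y) = Y*Y - 5 = Y**2 - 5 = -5 + Y**2)
1/(1123 + d(167, p(-7))) = 1/(1123 + (-5 + (2*(-1 - 7)**2)**2)) = 1/(1123 + (-5 + (2*(-8)**2)**2)) = 1/(1123 + (-5 + (2*64)**2)) = 1/(1123 + (-5 + 128**2)) = 1/(1123 + (-5 + 16384)) = 1/(1123 + 16379) = 1/17502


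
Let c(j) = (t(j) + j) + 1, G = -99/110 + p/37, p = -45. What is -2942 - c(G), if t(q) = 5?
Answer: -1089977/370 ≈ -2945.9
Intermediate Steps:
G = -783/370 (G = -99/110 - 45/37 = -99*1/110 - 45*1/37 = -9/10 - 45/37 = -783/370 ≈ -2.1162)
c(j) = 6 + j (c(j) = (5 + j) + 1 = 6 + j)
-2942 - c(G) = -2942 - (6 - 783/370) = -2942 - 1*1437/370 = -2942 - 1437/370 = -1089977/370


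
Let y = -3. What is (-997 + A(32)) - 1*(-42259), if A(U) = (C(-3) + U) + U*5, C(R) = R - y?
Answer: 41454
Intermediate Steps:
C(R) = 3 + R (C(R) = R - 1*(-3) = R + 3 = 3 + R)
A(U) = 6*U (A(U) = ((3 - 3) + U) + U*5 = (0 + U) + 5*U = U + 5*U = 6*U)
(-997 + A(32)) - 1*(-42259) = (-997 + 6*32) - 1*(-42259) = (-997 + 192) + 42259 = -805 + 42259 = 41454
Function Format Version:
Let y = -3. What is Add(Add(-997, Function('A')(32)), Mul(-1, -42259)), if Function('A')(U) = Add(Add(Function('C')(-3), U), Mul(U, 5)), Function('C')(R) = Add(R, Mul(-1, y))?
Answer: 41454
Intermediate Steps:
Function('C')(R) = Add(3, R) (Function('C')(R) = Add(R, Mul(-1, -3)) = Add(R, 3) = Add(3, R))
Function('A')(U) = Mul(6, U) (Function('A')(U) = Add(Add(Add(3, -3), U), Mul(U, 5)) = Add(Add(0, U), Mul(5, U)) = Add(U, Mul(5, U)) = Mul(6, U))
Add(Add(-997, Function('A')(32)), Mul(-1, -42259)) = Add(Add(-997, Mul(6, 32)), Mul(-1, -42259)) = Add(Add(-997, 192), 42259) = Add(-805, 42259) = 41454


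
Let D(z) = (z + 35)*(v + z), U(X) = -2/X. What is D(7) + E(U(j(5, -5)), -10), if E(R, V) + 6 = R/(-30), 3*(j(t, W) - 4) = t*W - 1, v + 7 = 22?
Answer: 64259/70 ≈ 917.99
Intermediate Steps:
v = 15 (v = -7 + 22 = 15)
j(t, W) = 11/3 + W*t/3 (j(t, W) = 4 + (t*W - 1)/3 = 4 + (W*t - 1)/3 = 4 + (-1 + W*t)/3 = 4 + (-⅓ + W*t/3) = 11/3 + W*t/3)
E(R, V) = -6 - R/30 (E(R, V) = -6 + R/(-30) = -6 + R*(-1/30) = -6 - R/30)
D(z) = (15 + z)*(35 + z) (D(z) = (z + 35)*(15 + z) = (35 + z)*(15 + z) = (15 + z)*(35 + z))
D(7) + E(U(j(5, -5)), -10) = (525 + 7² + 50*7) + (-6 - (-1)/(15*(11/3 + (⅓)*(-5)*5))) = (525 + 49 + 350) + (-6 - (-1)/(15*(11/3 - 25/3))) = 924 + (-6 - (-1)/(15*(-14/3))) = 924 + (-6 - (-1)*(-3)/(15*14)) = 924 + (-6 - 1/30*3/7) = 924 + (-6 - 1/70) = 924 - 421/70 = 64259/70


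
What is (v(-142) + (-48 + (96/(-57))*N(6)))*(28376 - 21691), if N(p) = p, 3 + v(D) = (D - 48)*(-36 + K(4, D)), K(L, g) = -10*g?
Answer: -33407625685/19 ≈ -1.7583e+9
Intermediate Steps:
v(D) = -3 + (-48 + D)*(-36 - 10*D) (v(D) = -3 + (D - 48)*(-36 - 10*D) = -3 + (-48 + D)*(-36 - 10*D))
(v(-142) + (-48 + (96/(-57))*N(6)))*(28376 - 21691) = ((1725 - 10*(-142)² + 444*(-142)) + (-48 + (96/(-57))*6))*(28376 - 21691) = ((1725 - 10*20164 - 63048) + (-48 + (96*(-1/57))*6))*6685 = ((1725 - 201640 - 63048) + (-48 - 32/19*6))*6685 = (-262963 + (-48 - 192/19))*6685 = (-262963 - 1104/19)*6685 = -4997401/19*6685 = -33407625685/19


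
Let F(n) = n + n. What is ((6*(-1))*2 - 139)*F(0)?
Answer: 0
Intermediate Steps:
F(n) = 2*n
((6*(-1))*2 - 139)*F(0) = ((6*(-1))*2 - 139)*(2*0) = (-6*2 - 139)*0 = (-12 - 139)*0 = -151*0 = 0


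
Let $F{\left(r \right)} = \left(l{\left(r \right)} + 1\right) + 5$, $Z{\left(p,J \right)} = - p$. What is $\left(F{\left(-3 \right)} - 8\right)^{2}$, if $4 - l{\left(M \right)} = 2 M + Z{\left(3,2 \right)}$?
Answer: $121$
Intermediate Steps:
$l{\left(M \right)} = 7 - 2 M$ ($l{\left(M \right)} = 4 - \left(2 M - 3\right) = 4 - \left(-3 + 2 M\right) = 7 - 2 M$)
$F{\left(r \right)} = 13 - 2 r$ ($F{\left(r \right)} = \left(\left(7 - 2 r\right) + 1\right) + 5 = \left(8 - 2 r\right) + 5 = 13 - 2 r$)
$\left(F{\left(-3 \right)} - 8\right)^{2} = \left(\left(13 - -6\right) - 8\right)^{2} = \left(\left(13 + 6\right) - 8\right)^{2} = \left(19 - 8\right)^{2} = 11^{2} = 121$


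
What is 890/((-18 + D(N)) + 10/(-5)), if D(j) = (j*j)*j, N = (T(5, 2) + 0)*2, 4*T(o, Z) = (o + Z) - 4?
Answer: -7120/133 ≈ -53.534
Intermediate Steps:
T(o, Z) = -1 + Z/4 + o/4 (T(o, Z) = ((o + Z) - 4)/4 = ((Z + o) - 4)/4 = (-4 + Z + o)/4 = -1 + Z/4 + o/4)
N = 3/2 (N = ((-1 + (¼)*2 + (¼)*5) + 0)*2 = ((-1 + ½ + 5/4) + 0)*2 = (¾ + 0)*2 = (¾)*2 = 3/2 ≈ 1.5000)
D(j) = j³ (D(j) = j²*j = j³)
890/((-18 + D(N)) + 10/(-5)) = 890/((-18 + (3/2)³) + 10/(-5)) = 890/((-18 + 27/8) + 10*(-⅕)) = 890/(-117/8 - 2) = 890/(-133/8) = 890*(-8/133) = -7120/133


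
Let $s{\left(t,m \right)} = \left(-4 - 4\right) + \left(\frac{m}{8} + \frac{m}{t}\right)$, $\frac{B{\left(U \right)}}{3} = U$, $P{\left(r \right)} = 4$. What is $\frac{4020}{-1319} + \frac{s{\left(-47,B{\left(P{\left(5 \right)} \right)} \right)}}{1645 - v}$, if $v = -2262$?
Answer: $- \frac{1477214725}{484413302} \approx -3.0495$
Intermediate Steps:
$B{\left(U \right)} = 3 U$
$s{\left(t,m \right)} = -8 + \frac{m}{8} + \frac{m}{t}$ ($s{\left(t,m \right)} = -8 + \left(m \frac{1}{8} + \frac{m}{t}\right) = -8 + \left(\frac{m}{8} + \frac{m}{t}\right) = -8 + \frac{m}{8} + \frac{m}{t}$)
$\frac{4020}{-1319} + \frac{s{\left(-47,B{\left(P{\left(5 \right)} \right)} \right)}}{1645 - v} = \frac{4020}{-1319} + \frac{-8 + \frac{3 \cdot 4}{8} + \frac{3 \cdot 4}{-47}}{1645 - -2262} = 4020 \left(- \frac{1}{1319}\right) + \frac{-8 + \frac{1}{8} \cdot 12 + 12 \left(- \frac{1}{47}\right)}{1645 + 2262} = - \frac{4020}{1319} + \frac{-8 + \frac{3}{2} - \frac{12}{47}}{3907} = - \frac{4020}{1319} - \frac{635}{367258} = - \frac{1477214725}{484413302}$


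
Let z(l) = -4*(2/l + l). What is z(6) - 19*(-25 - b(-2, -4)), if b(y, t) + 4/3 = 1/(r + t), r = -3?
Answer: 8854/21 ≈ 421.62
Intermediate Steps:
b(y, t) = -4/3 + 1/(-3 + t)
z(l) = -8/l - 4*l (z(l) = -4*(l + 2/l) = -8/l - 4*l)
z(6) - 19*(-25 - b(-2, -4)) = (-8/6 - 4*6) - 19*(-25 - (15 - 4*(-4))/(3*(-3 - 4))) = (-8*1/6 - 24) - 19*(-25 - (15 + 16)/(3*(-7))) = (-4/3 - 24) - 19*(-25 - (-1)*31/(3*7)) = -76/3 - 19*(-25 - 1*(-31/21)) = -76/3 - 19*(-25 + 31/21) = -76/3 - 19*(-494/21) = -76/3 + 9386/21 = 8854/21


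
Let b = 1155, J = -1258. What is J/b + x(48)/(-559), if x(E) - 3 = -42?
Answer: -50629/49665 ≈ -1.0194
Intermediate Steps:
x(E) = -39 (x(E) = 3 - 42 = -39)
J/b + x(48)/(-559) = -1258/1155 - 39/(-559) = -1258*1/1155 - 39*(-1/559) = -1258/1155 + 3/43 = -50629/49665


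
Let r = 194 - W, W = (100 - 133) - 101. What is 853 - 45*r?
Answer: -13907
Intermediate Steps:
W = -134 (W = -33 - 101 = -134)
r = 328 (r = 194 - 1*(-134) = 194 + 134 = 328)
853 - 45*r = 853 - 45*328 = 853 - 14760 = -13907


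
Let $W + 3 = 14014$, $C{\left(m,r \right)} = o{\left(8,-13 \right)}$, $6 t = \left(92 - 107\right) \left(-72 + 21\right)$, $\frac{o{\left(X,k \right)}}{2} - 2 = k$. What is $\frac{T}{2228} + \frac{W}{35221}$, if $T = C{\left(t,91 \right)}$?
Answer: $\frac{15220823}{39236194} \approx 0.38793$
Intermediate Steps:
$o{\left(X,k \right)} = 4 + 2 k$
$t = \frac{255}{2}$ ($t = \frac{\left(92 - 107\right) \left(-72 + 21\right)}{6} = \frac{\left(-15\right) \left(-51\right)}{6} = \frac{1}{6} \cdot 765 = \frac{255}{2} \approx 127.5$)
$C{\left(m,r \right)} = -22$ ($C{\left(m,r \right)} = 4 + 2 \left(-13\right) = 4 - 26 = -22$)
$T = -22$
$W = 14011$ ($W = -3 + 14014 = 14011$)
$\frac{T}{2228} + \frac{W}{35221} = - \frac{22}{2228} + \frac{14011}{35221} = \left(-22\right) \frac{1}{2228} + 14011 \cdot \frac{1}{35221} = - \frac{11}{1114} + \frac{14011}{35221} = \frac{15220823}{39236194}$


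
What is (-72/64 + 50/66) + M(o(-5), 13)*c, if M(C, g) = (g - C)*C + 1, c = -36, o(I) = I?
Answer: 845759/264 ≈ 3203.6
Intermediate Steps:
M(C, g) = 1 + C*(g - C) (M(C, g) = C*(g - C) + 1 = 1 + C*(g - C))
(-72/64 + 50/66) + M(o(-5), 13)*c = (-72/64 + 50/66) + (1 - 1*(-5)**2 - 5*13)*(-36) = (-72*1/64 + 50*(1/66)) + (1 - 1*25 - 65)*(-36) = (-9/8 + 25/33) + (1 - 25 - 65)*(-36) = -97/264 - 89*(-36) = -97/264 + 3204 = 845759/264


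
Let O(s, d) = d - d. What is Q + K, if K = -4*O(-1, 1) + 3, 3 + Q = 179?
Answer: 179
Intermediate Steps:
Q = 176 (Q = -3 + 179 = 176)
O(s, d) = 0
K = 3 (K = -4*0 + 3 = 0 + 3 = 3)
Q + K = 176 + 3 = 179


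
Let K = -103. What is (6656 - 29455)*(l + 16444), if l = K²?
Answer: -616781347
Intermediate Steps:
l = 10609 (l = (-103)² = 10609)
(6656 - 29455)*(l + 16444) = (6656 - 29455)*(10609 + 16444) = -22799*27053 = -616781347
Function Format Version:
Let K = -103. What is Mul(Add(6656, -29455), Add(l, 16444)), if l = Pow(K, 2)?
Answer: -616781347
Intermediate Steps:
l = 10609 (l = Pow(-103, 2) = 10609)
Mul(Add(6656, -29455), Add(l, 16444)) = Mul(Add(6656, -29455), Add(10609, 16444)) = Mul(-22799, 27053) = -616781347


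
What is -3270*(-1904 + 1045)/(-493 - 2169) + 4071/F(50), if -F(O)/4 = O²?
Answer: -14050068501/13310000 ≈ -1055.6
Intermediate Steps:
F(O) = -4*O²
-3270*(-1904 + 1045)/(-493 - 2169) + 4071/F(50) = -3270*(-1904 + 1045)/(-493 - 2169) + 4071/((-4*50²)) = -3270/((-2662/(-859))) + 4071/((-4*2500)) = -3270/((-2662*(-1/859))) + 4071/(-10000) = -3270/2662/859 + 4071*(-1/10000) = -3270*859/2662 - 4071/10000 = -1404465/1331 - 4071/10000 = -14050068501/13310000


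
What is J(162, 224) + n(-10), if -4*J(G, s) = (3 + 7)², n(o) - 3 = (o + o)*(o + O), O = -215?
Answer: 4478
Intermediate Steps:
n(o) = 3 + 2*o*(-215 + o) (n(o) = 3 + (o + o)*(o - 215) = 3 + (2*o)*(-215 + o) = 3 + 2*o*(-215 + o))
J(G, s) = -25 (J(G, s) = -(3 + 7)²/4 = -¼*10² = -¼*100 = -25)
J(162, 224) + n(-10) = -25 + (3 - 430*(-10) + 2*(-10)²) = -25 + (3 + 4300 + 2*100) = -25 + (3 + 4300 + 200) = -25 + 4503 = 4478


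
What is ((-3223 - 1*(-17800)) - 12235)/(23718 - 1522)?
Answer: 1171/11098 ≈ 0.10551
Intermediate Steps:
((-3223 - 1*(-17800)) - 12235)/(23718 - 1522) = ((-3223 + 17800) - 12235)/22196 = (14577 - 12235)*(1/22196) = 2342*(1/22196) = 1171/11098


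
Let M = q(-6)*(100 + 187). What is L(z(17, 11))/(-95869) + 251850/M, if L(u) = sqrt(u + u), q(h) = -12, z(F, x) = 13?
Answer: -41975/574 - sqrt(26)/95869 ≈ -73.127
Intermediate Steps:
L(u) = sqrt(2)*sqrt(u) (L(u) = sqrt(2*u) = sqrt(2)*sqrt(u))
M = -3444 (M = -12*(100 + 187) = -12*287 = -3444)
L(z(17, 11))/(-95869) + 251850/M = (sqrt(2)*sqrt(13))/(-95869) + 251850/(-3444) = sqrt(26)*(-1/95869) + 251850*(-1/3444) = -sqrt(26)/95869 - 41975/574 = -41975/574 - sqrt(26)/95869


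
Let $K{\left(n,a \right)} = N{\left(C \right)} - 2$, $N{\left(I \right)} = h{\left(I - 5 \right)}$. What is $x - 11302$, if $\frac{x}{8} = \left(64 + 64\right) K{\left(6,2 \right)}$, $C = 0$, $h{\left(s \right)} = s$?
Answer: $-18470$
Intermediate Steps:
$N{\left(I \right)} = -5 + I$ ($N{\left(I \right)} = I - 5 = -5 + I$)
$K{\left(n,a \right)} = -7$ ($K{\left(n,a \right)} = \left(-5 + 0\right) - 2 = -5 - 2 = -7$)
$x = -7168$ ($x = 8 \left(64 + 64\right) \left(-7\right) = 8 \cdot 128 \left(-7\right) = 8 \left(-896\right) = -7168$)
$x - 11302 = -7168 - 11302 = -18470$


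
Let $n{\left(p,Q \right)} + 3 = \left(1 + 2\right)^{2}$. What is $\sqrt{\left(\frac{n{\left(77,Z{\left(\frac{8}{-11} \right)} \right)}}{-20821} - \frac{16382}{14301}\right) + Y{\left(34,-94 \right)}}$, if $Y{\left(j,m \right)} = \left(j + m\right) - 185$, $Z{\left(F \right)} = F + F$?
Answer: $\frac{i \sqrt{2424855738533023537}}{99253707} \approx 15.689 i$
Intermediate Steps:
$Z{\left(F \right)} = 2 F$
$n{\left(p,Q \right)} = 6$ ($n{\left(p,Q \right)} = -3 + \left(1 + 2\right)^{2} = -3 + 3^{2} = -3 + 9 = 6$)
$Y{\left(j,m \right)} = -185 + j + m$
$\sqrt{\left(\frac{n{\left(77,Z{\left(\frac{8}{-11} \right)} \right)}}{-20821} - \frac{16382}{14301}\right) + Y{\left(34,-94 \right)}} = \sqrt{\left(\frac{6}{-20821} - \frac{16382}{14301}\right) - 245} = \sqrt{\left(6 \left(- \frac{1}{20821}\right) - \frac{16382}{14301}\right) - 245} = \sqrt{\left(- \frac{6}{20821} - \frac{16382}{14301}\right) - 245} = \sqrt{- \frac{341175428}{297761121} - 245} = \sqrt{- \frac{73292650073}{297761121}} = \frac{i \sqrt{2424855738533023537}}{99253707}$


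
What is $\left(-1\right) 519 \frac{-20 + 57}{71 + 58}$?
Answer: $- \frac{6401}{43} \approx -148.86$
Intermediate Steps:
$\left(-1\right) 519 \frac{-20 + 57}{71 + 58} = - 519 \cdot \frac{37}{129} = - 519 \cdot 37 \cdot \frac{1}{129} = \left(-519\right) \frac{37}{129} = - \frac{6401}{43}$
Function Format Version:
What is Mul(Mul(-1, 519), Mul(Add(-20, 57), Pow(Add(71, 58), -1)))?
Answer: Rational(-6401, 43) ≈ -148.86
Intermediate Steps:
Mul(Mul(-1, 519), Mul(Add(-20, 57), Pow(Add(71, 58), -1))) = Mul(-519, Mul(37, Pow(129, -1))) = Mul(-519, Mul(37, Rational(1, 129))) = Mul(-519, Rational(37, 129)) = Rational(-6401, 43)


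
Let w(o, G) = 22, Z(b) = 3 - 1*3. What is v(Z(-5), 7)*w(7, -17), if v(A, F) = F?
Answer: 154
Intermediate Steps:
Z(b) = 0 (Z(b) = 3 - 3 = 0)
v(Z(-5), 7)*w(7, -17) = 7*22 = 154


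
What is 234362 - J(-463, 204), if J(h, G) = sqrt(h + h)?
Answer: 234362 - I*sqrt(926) ≈ 2.3436e+5 - 30.43*I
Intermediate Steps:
J(h, G) = sqrt(2)*sqrt(h) (J(h, G) = sqrt(2*h) = sqrt(2)*sqrt(h))
234362 - J(-463, 204) = 234362 - sqrt(2)*sqrt(-463) = 234362 - sqrt(2)*I*sqrt(463) = 234362 - I*sqrt(926)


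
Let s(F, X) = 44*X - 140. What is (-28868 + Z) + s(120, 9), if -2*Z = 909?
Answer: -58133/2 ≈ -29067.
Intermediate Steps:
Z = -909/2 (Z = -1/2*909 = -909/2 ≈ -454.50)
s(F, X) = -140 + 44*X
(-28868 + Z) + s(120, 9) = (-28868 - 909/2) + (-140 + 44*9) = -58645/2 + (-140 + 396) = -58645/2 + 256 = -58133/2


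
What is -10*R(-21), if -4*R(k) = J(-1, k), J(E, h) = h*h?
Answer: 2205/2 ≈ 1102.5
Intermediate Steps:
J(E, h) = h²
R(k) = -k²/4
-10*R(-21) = -(-5)*(-21)²/2 = -(-5)*441/2 = -10*(-441/4) = 2205/2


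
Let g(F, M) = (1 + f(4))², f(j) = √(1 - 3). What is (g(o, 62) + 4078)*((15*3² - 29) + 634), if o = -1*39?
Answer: 3016980 + 1480*I*√2 ≈ 3.017e+6 + 2093.0*I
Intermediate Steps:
f(j) = I*√2 (f(j) = √(-2) = I*√2)
o = -39
g(F, M) = (1 + I*√2)²
(g(o, 62) + 4078)*((15*3² - 29) + 634) = ((1 + I*√2)² + 4078)*((15*3² - 29) + 634) = (4078 + (1 + I*√2)²)*((15*9 - 29) + 634) = (4078 + (1 + I*√2)²)*((135 - 29) + 634) = (4078 + (1 + I*√2)²)*(106 + 634) = (4078 + (1 + I*√2)²)*740 = 3017720 + 740*(1 + I*√2)²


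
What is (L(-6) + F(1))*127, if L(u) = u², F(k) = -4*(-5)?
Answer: 7112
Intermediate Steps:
F(k) = 20
(L(-6) + F(1))*127 = ((-6)² + 20)*127 = (36 + 20)*127 = 56*127 = 7112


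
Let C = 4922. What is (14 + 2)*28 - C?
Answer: -4474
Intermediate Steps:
(14 + 2)*28 - C = (14 + 2)*28 - 1*4922 = 16*28 - 4922 = 448 - 4922 = -4474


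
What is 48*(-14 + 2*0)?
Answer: -672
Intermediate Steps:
48*(-14 + 2*0) = 48*(-14 + 0) = 48*(-14) = -672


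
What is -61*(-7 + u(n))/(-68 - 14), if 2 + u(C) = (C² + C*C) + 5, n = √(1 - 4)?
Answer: -305/41 ≈ -7.4390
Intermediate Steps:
n = I*√3 (n = √(-3) = I*√3 ≈ 1.732*I)
u(C) = 3 + 2*C² (u(C) = -2 + ((C² + C*C) + 5) = -2 + ((C² + C²) + 5) = -2 + (2*C² + 5) = -2 + (5 + 2*C²) = 3 + 2*C²)
-61*(-7 + u(n))/(-68 - 14) = -61*(-7 + (3 + 2*(I*√3)²))/(-68 - 14) = -61*(-7 + (3 + 2*(-3)))/(-82) = -61*(-7 + (3 - 6))*(-1)/82 = -61*(-7 - 3)*(-1)/82 = -(-610)*(-1)/82 = -61*5/41 = -305/41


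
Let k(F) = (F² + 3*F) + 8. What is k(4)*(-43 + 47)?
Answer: 144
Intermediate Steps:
k(F) = 8 + F² + 3*F
k(4)*(-43 + 47) = (8 + 4² + 3*4)*(-43 + 47) = (8 + 16 + 12)*4 = 36*4 = 144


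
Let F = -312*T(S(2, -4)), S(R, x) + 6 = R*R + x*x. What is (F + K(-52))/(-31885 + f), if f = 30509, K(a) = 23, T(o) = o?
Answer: 4345/1376 ≈ 3.1577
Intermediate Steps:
S(R, x) = -6 + R**2 + x**2 (S(R, x) = -6 + (R*R + x*x) = -6 + (R**2 + x**2) = -6 + R**2 + x**2)
F = -4368 (F = -312*(-6 + 2**2 + (-4)**2) = -312*(-6 + 4 + 16) = -312*14 = -4368)
(F + K(-52))/(-31885 + f) = (-4368 + 23)/(-31885 + 30509) = -4345/(-1376) = -4345*(-1/1376) = 4345/1376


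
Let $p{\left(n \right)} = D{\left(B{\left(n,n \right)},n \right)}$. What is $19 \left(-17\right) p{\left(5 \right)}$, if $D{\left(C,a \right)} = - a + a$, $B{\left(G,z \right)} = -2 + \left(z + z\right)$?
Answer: $0$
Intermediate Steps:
$B{\left(G,z \right)} = -2 + 2 z$
$D{\left(C,a \right)} = 0$
$p{\left(n \right)} = 0$
$19 \left(-17\right) p{\left(5 \right)} = 19 \left(-17\right) 0 = \left(-323\right) 0 = 0$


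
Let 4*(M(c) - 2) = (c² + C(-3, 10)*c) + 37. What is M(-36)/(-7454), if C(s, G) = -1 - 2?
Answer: -1449/29816 ≈ -0.048598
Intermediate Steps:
C(s, G) = -3
M(c) = 45/4 - 3*c/4 + c²/4 (M(c) = 2 + ((c² - 3*c) + 37)/4 = 2 + (37 + c² - 3*c)/4 = 2 + (37/4 - 3*c/4 + c²/4) = 45/4 - 3*c/4 + c²/4)
M(-36)/(-7454) = (45/4 - ¾*(-36) + (¼)*(-36)²)/(-7454) = (45/4 + 27 + (¼)*1296)*(-1/7454) = (45/4 + 27 + 324)*(-1/7454) = (1449/4)*(-1/7454) = -1449/29816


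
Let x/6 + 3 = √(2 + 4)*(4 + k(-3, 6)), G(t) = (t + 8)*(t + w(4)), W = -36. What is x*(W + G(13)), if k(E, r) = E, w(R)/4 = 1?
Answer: -5778 + 1926*√6 ≈ -1060.3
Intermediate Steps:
w(R) = 4 (w(R) = 4*1 = 4)
G(t) = (4 + t)*(8 + t) (G(t) = (t + 8)*(t + 4) = (8 + t)*(4 + t) = (4 + t)*(8 + t))
x = -18 + 6*√6 (x = -18 + 6*(√(2 + 4)*(4 - 3)) = -18 + 6*(√6*1) = -18 + 6*√6 ≈ -3.3031)
x*(W + G(13)) = (-18 + 6*√6)*(-36 + (32 + 13² + 12*13)) = (-18 + 6*√6)*(-36 + (32 + 169 + 156)) = (-18 + 6*√6)*(-36 + 357) = (-18 + 6*√6)*321 = -5778 + 1926*√6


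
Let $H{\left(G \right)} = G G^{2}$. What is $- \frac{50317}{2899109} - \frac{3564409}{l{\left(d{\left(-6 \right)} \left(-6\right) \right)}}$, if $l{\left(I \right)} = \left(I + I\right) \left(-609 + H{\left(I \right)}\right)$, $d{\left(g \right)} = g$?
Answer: $- \frac{10500430388309}{9611659592856} \approx -1.0925$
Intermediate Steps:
$H{\left(G \right)} = G^{3}$
$l{\left(I \right)} = 2 I \left(-609 + I^{3}\right)$ ($l{\left(I \right)} = \left(I + I\right) \left(-609 + I^{3}\right) = 2 I \left(-609 + I^{3}\right)$)
$- \frac{50317}{2899109} - \frac{3564409}{l{\left(d{\left(-6 \right)} \left(-6\right) \right)}} = - \frac{50317}{2899109} - \frac{3564409}{2 \left(\left(-6\right) \left(-6\right)\right) \left(-609 + \left(\left(-6\right) \left(-6\right)\right)^{3}\right)} = \left(-50317\right) \frac{1}{2899109} - \frac{3564409}{2 \cdot 36 \left(-609 + 36^{3}\right)} = - \frac{50317}{2899109} - \frac{3564409}{2 \cdot 36 \left(-609 + 46656\right)} = - \frac{50317}{2899109} - \frac{3564409}{2 \cdot 36 \cdot 46047} = - \frac{50317}{2899109} - \frac{3564409}{3315384} = - \frac{10500430388309}{9611659592856}$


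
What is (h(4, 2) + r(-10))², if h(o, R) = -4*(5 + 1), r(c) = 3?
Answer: 441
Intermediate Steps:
h(o, R) = -24 (h(o, R) = -4*6 = -24)
(h(4, 2) + r(-10))² = (-24 + 3)² = (-21)² = 441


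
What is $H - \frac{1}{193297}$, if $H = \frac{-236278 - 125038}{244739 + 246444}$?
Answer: $- \frac{69841790035}{94944200351} \approx -0.73561$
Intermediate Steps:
$H = - \frac{361316}{491183} \approx -0.7356$
$H - \frac{1}{193297} = - \frac{361316}{491183} - \frac{1}{193297} = - \frac{69841790035}{94944200351}$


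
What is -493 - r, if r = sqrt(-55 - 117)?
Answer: -493 - 2*I*sqrt(43) ≈ -493.0 - 13.115*I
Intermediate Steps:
r = 2*I*sqrt(43) (r = sqrt(-172) = 2*I*sqrt(43) ≈ 13.115*I)
-493 - r = -493 - 2*I*sqrt(43)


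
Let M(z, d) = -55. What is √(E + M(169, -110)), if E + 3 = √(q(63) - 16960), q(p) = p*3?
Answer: √(-58 + I*√16771) ≈ 6.4768 + 9.9975*I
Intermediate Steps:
q(p) = 3*p
E = -3 + I*√16771 (E = -3 + √(3*63 - 16960) = -3 + √(189 - 16960) = -3 + √(-16771) = -3 + I*√16771 ≈ -3.0 + 129.5*I)
√(E + M(169, -110)) = √((-3 + I*√16771) - 55) = √(-58 + I*√16771)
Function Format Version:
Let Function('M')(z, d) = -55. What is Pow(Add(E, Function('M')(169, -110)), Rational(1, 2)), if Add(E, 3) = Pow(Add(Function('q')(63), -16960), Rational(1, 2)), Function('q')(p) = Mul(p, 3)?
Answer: Pow(Add(-58, Mul(I, Pow(16771, Rational(1, 2)))), Rational(1, 2)) ≈ Add(6.4768, Mul(9.9975, I))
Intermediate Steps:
Function('q')(p) = Mul(3, p)
E = Add(-3, Mul(I, Pow(16771, Rational(1, 2)))) (E = Add(-3, Pow(Add(Mul(3, 63), -16960), Rational(1, 2))) = Add(-3, Pow(Add(189, -16960), Rational(1, 2))) = Add(-3, Pow(-16771, Rational(1, 2))) = Add(-3, Mul(I, Pow(16771, Rational(1, 2)))) ≈ Add(-3.0000, Mul(129.50, I)))
Pow(Add(E, Function('M')(169, -110)), Rational(1, 2)) = Pow(Add(Add(-3, Mul(I, Pow(16771, Rational(1, 2)))), -55), Rational(1, 2)) = Pow(Add(-58, Mul(I, Pow(16771, Rational(1, 2)))), Rational(1, 2))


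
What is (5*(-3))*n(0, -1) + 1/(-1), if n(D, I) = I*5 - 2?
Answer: 104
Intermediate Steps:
n(D, I) = -2 + 5*I (n(D, I) = 5*I - 2 = -2 + 5*I)
(5*(-3))*n(0, -1) + 1/(-1) = (5*(-3))*(-2 + 5*(-1)) + 1/(-1) = -15*(-2 - 5) - 1 = -15*(-7) - 1 = 105 - 1 = 104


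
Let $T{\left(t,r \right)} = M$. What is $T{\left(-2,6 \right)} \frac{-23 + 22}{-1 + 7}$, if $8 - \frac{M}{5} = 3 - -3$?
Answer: $- \frac{5}{3} \approx -1.6667$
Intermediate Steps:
$M = 10$ ($M = 40 - 5 \left(3 - -3\right) = 40 - 5 \left(3 + 3\right) = 40 - 30 = 10$)
$T{\left(t,r \right)} = 10$
$T{\left(-2,6 \right)} \frac{-23 + 22}{-1 + 7} = 10 \frac{-23 + 22}{-1 + 7} = 10 \left(- \frac{1}{6}\right) = - \frac{5}{3}$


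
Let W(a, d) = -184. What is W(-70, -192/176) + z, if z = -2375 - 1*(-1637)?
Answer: -922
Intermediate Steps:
z = -738 (z = -2375 + 1637 = -738)
W(-70, -192/176) + z = -184 - 738 = -922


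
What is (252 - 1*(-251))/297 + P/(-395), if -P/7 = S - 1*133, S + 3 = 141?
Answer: 41816/23463 ≈ 1.7822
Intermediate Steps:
S = 138 (S = -3 + 141 = 138)
P = -35 (P = -7*(138 - 1*133) = -7*(138 - 133) = -7*5 = -35)
(252 - 1*(-251))/297 + P/(-395) = (252 - 1*(-251))/297 - 35/(-395) = (252 + 251)*(1/297) - 35*(-1/395) = 503*(1/297) + 7/79 = 503/297 + 7/79 = 41816/23463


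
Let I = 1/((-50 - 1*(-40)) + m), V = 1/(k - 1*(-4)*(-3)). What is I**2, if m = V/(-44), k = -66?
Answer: 11778624/1177793761 ≈ 0.010001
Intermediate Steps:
V = -1/78 (V = 1/(-66 - 1*(-4)*(-3)) = 1/(-66 + 4*(-3)) = 1/(-66 - 12) = 1/(-78) = -1/78 ≈ -0.012821)
m = 1/3432 (m = -1/78/(-44) = -1/78*(-1/44) = 1/3432 ≈ 0.00029138)
I = -3432/34319 (I = 1/((-50 - 1*(-40)) + 1/3432) = 1/((-50 + 40) + 1/3432) = 1/(-10 + 1/3432) = 1/(-34319/3432) = -3432/34319 ≈ -0.10000)
I**2 = (-3432/34319)**2 = 11778624/1177793761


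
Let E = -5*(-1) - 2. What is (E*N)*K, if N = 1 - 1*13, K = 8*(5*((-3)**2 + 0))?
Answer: -12960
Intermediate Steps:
E = 3 (E = 5 - 2 = 3)
K = 360 (K = 8*(5*(9 + 0)) = 8*(5*9) = 8*45 = 360)
N = -12 (N = 1 - 13 = -12)
(E*N)*K = (3*(-12))*360 = -36*360 = -12960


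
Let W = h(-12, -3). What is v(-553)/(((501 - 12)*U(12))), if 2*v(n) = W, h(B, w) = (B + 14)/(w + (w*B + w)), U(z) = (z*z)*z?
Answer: 1/25349760 ≈ 3.9448e-8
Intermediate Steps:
U(z) = z**3 (U(z) = z**2*z = z**3)
h(B, w) = (14 + B)/(2*w + B*w) (h(B, w) = (14 + B)/(w + (B*w + w)) = (14 + B)/(w + (w + B*w)) = (14 + B)/(2*w + B*w))
W = 1/15 (W = (14 - 12)/((-3)*(2 - 12)) = -1/3*2/(-10) = -1/3*(-1/10)*2 = 1/15 ≈ 0.066667)
v(n) = 1/30 (v(n) = (1/2)*(1/15) = 1/30)
v(-553)/(((501 - 12)*U(12))) = 1/(30*(((501 - 12)*12**3))) = 1/(30*((489*1728))) = (1/30)/844992 = (1/30)*(1/844992) = 1/25349760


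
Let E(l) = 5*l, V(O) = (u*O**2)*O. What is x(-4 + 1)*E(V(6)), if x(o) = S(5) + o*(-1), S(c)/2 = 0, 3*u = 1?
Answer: 1080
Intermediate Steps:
u = 1/3 (u = (1/3)*1 = 1/3 ≈ 0.33333)
V(O) = O**3/3 (V(O) = (O**2/3)*O = O**3/3)
S(c) = 0 (S(c) = 2*0 = 0)
x(o) = -o (x(o) = 0 + o*(-1) = 0 - o = -o)
x(-4 + 1)*E(V(6)) = (-(-4 + 1))*(5*((1/3)*6**3)) = (-1*(-3))*(5*((1/3)*216)) = 3*(5*72) = 3*360 = 1080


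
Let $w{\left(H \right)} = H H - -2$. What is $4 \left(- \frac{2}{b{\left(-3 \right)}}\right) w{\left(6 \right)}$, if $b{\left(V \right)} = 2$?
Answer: $-152$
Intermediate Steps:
$w{\left(H \right)} = 2 + H^{2}$ ($w{\left(H \right)} = H^{2} + 2 = 2 + H^{2}$)
$4 \left(- \frac{2}{b{\left(-3 \right)}}\right) w{\left(6 \right)} = 4 \left(- \frac{2}{2}\right) \left(2 + 6^{2}\right) = 4 \left(\left(-2\right) \frac{1}{2}\right) \left(2 + 36\right) = 4 \left(-1\right) 38 = \left(-4\right) 38 = -152$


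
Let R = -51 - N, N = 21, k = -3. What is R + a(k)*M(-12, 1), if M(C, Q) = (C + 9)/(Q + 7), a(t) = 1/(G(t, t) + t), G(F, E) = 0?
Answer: -575/8 ≈ -71.875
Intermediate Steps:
a(t) = 1/t (a(t) = 1/(0 + t) = 1/t)
R = -72 (R = -51 - 1*21 = -51 - 21 = -72)
M(C, Q) = (9 + C)/(7 + Q)
R + a(k)*M(-12, 1) = -72 + ((9 - 12)/(7 + 1))/(-3) = -72 - (-3)/(3*8) = -72 - (-3)/24 = -72 - ⅓*(-3/8) = -72 + ⅛ = -575/8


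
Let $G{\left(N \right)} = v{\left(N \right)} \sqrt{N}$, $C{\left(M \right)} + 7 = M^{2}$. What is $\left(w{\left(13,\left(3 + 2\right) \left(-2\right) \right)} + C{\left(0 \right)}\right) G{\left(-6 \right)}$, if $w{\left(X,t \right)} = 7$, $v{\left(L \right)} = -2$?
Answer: $0$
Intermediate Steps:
$C{\left(M \right)} = -7 + M^{2}$
$G{\left(N \right)} = - 2 \sqrt{N}$
$\left(w{\left(13,\left(3 + 2\right) \left(-2\right) \right)} + C{\left(0 \right)}\right) G{\left(-6 \right)} = \left(7 - \left(7 - 0^{2}\right)\right) \left(- 2 \sqrt{-6}\right) = \left(7 + \left(-7 + 0\right)\right) \left(- 2 i \sqrt{6}\right) = \left(7 - 7\right) \left(- 2 i \sqrt{6}\right) = 0 \left(- 2 i \sqrt{6}\right) = 0$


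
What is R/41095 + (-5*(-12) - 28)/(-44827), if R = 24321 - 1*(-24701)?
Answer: 2196194154/1842165565 ≈ 1.1922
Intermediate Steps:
R = 49022 (R = 24321 + 24701 = 49022)
R/41095 + (-5*(-12) - 28)/(-44827) = 49022/41095 + (-5*(-12) - 28)/(-44827) = 49022*(1/41095) + (60 - 28)*(-1/44827) = 49022/41095 + 32*(-1/44827) = 49022/41095 - 32/44827 = 2196194154/1842165565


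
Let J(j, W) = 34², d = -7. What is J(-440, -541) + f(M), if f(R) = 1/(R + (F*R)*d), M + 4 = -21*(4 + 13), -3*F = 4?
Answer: 12936793/11191 ≈ 1156.0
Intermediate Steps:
F = -4/3 (F = -⅓*4 = -4/3 ≈ -1.3333)
J(j, W) = 1156
M = -361 (M = -4 - 21*(4 + 13) = -4 - 21*17 = -4 - 357 = -361)
f(R) = 3/(31*R) (f(R) = 1/(R - 4*R/3*(-7)) = 1/(R + 28*R/3) = 1/(31*R/3) = 3/(31*R))
J(-440, -541) + f(M) = 1156 + (3/31)/(-361) = 1156 + (3/31)*(-1/361) = 1156 - 3/11191 = 12936793/11191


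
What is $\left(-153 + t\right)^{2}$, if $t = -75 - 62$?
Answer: $84100$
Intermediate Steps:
$t = -137$ ($t = -75 - 62 = -137$)
$\left(-153 + t\right)^{2} = \left(-153 - 137\right)^{2} = \left(-290\right)^{2} = 84100$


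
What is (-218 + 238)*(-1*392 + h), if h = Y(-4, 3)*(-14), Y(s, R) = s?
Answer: -6720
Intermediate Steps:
h = 56 (h = -4*(-14) = 56)
(-218 + 238)*(-1*392 + h) = (-218 + 238)*(-1*392 + 56) = 20*(-392 + 56) = 20*(-336) = -6720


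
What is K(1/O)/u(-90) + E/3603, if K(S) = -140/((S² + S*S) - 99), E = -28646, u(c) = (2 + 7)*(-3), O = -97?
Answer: -241732934306/30205393803 ≈ -8.0030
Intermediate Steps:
u(c) = -27 (u(c) = 9*(-3) = -27)
K(S) = -140/(-99 + 2*S²) (K(S) = -140/((S² + S²) - 99) = -140/(2*S² - 99) = -140/(-99 + 2*S²))
K(1/O)/u(-90) + E/3603 = -140/(-99 + 2*(1/(-97))²)/(-27) - 28646/3603 = -140/(-99 + 2*(-1/97)²)*(-1/27) - 28646*1/3603 = -140/(-99 + 2*(1/9409))*(-1/27) - 28646/3603 = -140/(-99 + 2/9409)*(-1/27) - 28646/3603 = -140/(-931489/9409)*(-1/27) - 28646/3603 = -140*(-9409/931489)*(-1/27) - 28646/3603 = (1317260/931489)*(-1/27) - 28646/3603 = -1317260/25150203 - 28646/3603 = -241732934306/30205393803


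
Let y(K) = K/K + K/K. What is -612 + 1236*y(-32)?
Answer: 1860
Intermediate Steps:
y(K) = 2 (y(K) = 1 + 1 = 2)
-612 + 1236*y(-32) = -612 + 1236*2 = -612 + 2472 = 1860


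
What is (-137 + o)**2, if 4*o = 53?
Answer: 245025/16 ≈ 15314.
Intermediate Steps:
o = 53/4 (o = (1/4)*53 = 53/4 ≈ 13.250)
(-137 + o)**2 = (-137 + 53/4)**2 = (-495/4)**2 = 245025/16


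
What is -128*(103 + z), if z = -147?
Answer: 5632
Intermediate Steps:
-128*(103 + z) = -128*(103 - 147) = -128*(-44) = 5632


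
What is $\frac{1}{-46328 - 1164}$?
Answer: $- \frac{1}{47492} \approx -2.1056 \cdot 10^{-5}$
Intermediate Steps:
$\frac{1}{-46328 - 1164} = \frac{1}{-47492} = - \frac{1}{47492}$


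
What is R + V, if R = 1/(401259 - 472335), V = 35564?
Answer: 2527746863/71076 ≈ 35564.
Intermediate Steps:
R = -1/71076 (R = 1/(-71076) = -1/71076 ≈ -1.4069e-5)
R + V = -1/71076 + 35564 = 2527746863/71076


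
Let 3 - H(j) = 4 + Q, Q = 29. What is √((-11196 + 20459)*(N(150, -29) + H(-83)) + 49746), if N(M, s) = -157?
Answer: I*√1682435 ≈ 1297.1*I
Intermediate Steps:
H(j) = -30 (H(j) = 3 - (4 + 29) = 3 - 1*33 = 3 - 33 = -30)
√((-11196 + 20459)*(N(150, -29) + H(-83)) + 49746) = √((-11196 + 20459)*(-157 - 30) + 49746) = √(9263*(-187) + 49746) = √(-1732181 + 49746) = √(-1682435) = I*√1682435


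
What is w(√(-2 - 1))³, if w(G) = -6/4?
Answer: -27/8 ≈ -3.3750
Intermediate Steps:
w(G) = -3/2 (w(G) = -6*¼ = -3/2)
w(√(-2 - 1))³ = (-3/2)³ = -27/8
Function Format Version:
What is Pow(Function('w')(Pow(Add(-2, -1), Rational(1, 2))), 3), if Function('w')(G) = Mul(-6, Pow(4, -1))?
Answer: Rational(-27, 8) ≈ -3.3750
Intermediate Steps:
Function('w')(G) = Rational(-3, 2) (Function('w')(G) = Mul(-6, Rational(1, 4)) = Rational(-3, 2))
Pow(Function('w')(Pow(Add(-2, -1), Rational(1, 2))), 3) = Pow(Rational(-3, 2), 3) = Rational(-27, 8)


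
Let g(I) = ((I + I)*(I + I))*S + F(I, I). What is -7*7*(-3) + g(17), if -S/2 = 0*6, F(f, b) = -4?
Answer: 143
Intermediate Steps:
S = 0 (S = -0*6 = -2*0 = 0)
g(I) = -4 (g(I) = ((I + I)*(I + I))*0 - 4 = ((2*I)*(2*I))*0 - 4 = (4*I²)*0 - 4 = 0 - 4 = -4)
-7*7*(-3) + g(17) = -7*7*(-3) - 4 = -49*(-3) - 4 = 147 - 4 = 143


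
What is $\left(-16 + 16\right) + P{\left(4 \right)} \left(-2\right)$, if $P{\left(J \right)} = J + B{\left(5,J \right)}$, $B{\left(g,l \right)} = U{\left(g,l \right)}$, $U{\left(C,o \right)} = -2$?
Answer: $-4$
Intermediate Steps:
$B{\left(g,l \right)} = -2$
$P{\left(J \right)} = -2 + J$ ($P{\left(J \right)} = J - 2 = -2 + J$)
$\left(-16 + 16\right) + P{\left(4 \right)} \left(-2\right) = \left(-16 + 16\right) + \left(-2 + 4\right) \left(-2\right) = 0 + 2 \left(-2\right) = 0 - 4 = -4$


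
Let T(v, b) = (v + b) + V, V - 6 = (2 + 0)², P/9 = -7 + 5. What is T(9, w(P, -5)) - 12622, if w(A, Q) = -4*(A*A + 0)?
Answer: -13899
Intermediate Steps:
P = -18 (P = 9*(-7 + 5) = 9*(-2) = -18)
w(A, Q) = -4*A² (w(A, Q) = -4*(A² + 0) = -4*A²)
V = 10 (V = 6 + (2 + 0)² = 6 + 2² = 6 + 4 = 10)
T(v, b) = 10 + b + v (T(v, b) = (v + b) + 10 = (b + v) + 10 = 10 + b + v)
T(9, w(P, -5)) - 12622 = (10 - 4*(-18)² + 9) - 12622 = (10 - 4*324 + 9) - 12622 = (10 - 1296 + 9) - 12622 = -1277 - 12622 = -13899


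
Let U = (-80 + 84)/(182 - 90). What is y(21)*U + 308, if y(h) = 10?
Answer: 7094/23 ≈ 308.43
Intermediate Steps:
U = 1/23 (U = 4/92 = 4*(1/92) = 1/23 ≈ 0.043478)
y(21)*U + 308 = 10*(1/23) + 308 = 10/23 + 308 = 7094/23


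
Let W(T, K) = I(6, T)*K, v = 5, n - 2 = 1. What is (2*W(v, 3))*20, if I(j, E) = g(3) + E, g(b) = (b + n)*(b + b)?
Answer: 4920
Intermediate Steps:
n = 3 (n = 2 + 1 = 3)
g(b) = 2*b*(3 + b) (g(b) = (b + 3)*(b + b) = (3 + b)*(2*b) = 2*b*(3 + b))
I(j, E) = 36 + E (I(j, E) = 2*3*(3 + 3) + E = 2*3*6 + E = 36 + E)
W(T, K) = K*(36 + T) (W(T, K) = (36 + T)*K = K*(36 + T))
(2*W(v, 3))*20 = (2*(3*(36 + 5)))*20 = (2*(3*41))*20 = (2*123)*20 = 246*20 = 4920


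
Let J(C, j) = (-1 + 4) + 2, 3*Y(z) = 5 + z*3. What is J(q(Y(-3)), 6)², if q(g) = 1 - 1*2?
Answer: 25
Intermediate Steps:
Y(z) = 5/3 + z (Y(z) = (5 + z*3)/3 = (5 + 3*z)/3 = 5/3 + z)
q(g) = -1 (q(g) = 1 - 2 = -1)
J(C, j) = 5 (J(C, j) = 3 + 2 = 5)
J(q(Y(-3)), 6)² = 5² = 25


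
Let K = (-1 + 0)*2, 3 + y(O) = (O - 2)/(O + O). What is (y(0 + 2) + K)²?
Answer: 25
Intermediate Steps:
y(O) = -3 + (-2 + O)/(2*O) (y(O) = -3 + (O - 2)/(O + O) = -3 + (-2 + O)/((2*O)) = -3 + (-2 + O)*(1/(2*O)) = -3 + (-2 + O)/(2*O))
K = -2 (K = -1*2 = -2)
(y(0 + 2) + K)² = ((-5/2 - 1/(0 + 2)) - 2)² = ((-5/2 - 1/2) - 2)² = ((-5/2 - 1*½) - 2)² = ((-5/2 - ½) - 2)² = (-3 - 2)² = (-5)² = 25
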